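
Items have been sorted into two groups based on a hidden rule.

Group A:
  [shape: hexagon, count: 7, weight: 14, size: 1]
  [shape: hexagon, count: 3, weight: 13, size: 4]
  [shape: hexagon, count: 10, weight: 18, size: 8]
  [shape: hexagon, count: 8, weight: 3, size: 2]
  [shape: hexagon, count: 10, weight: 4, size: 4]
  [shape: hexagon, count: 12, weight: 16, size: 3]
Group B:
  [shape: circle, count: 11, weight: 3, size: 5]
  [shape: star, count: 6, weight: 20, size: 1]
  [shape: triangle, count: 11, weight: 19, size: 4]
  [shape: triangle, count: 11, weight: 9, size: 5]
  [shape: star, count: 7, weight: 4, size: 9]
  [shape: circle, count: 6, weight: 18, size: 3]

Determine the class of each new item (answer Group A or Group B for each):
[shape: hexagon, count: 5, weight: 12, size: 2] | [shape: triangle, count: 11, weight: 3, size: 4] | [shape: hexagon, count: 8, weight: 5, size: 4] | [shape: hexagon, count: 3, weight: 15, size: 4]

Group A, Group B, Group A, Group A

Checking candidate rules against both groups, what survives is: shape is hexagon.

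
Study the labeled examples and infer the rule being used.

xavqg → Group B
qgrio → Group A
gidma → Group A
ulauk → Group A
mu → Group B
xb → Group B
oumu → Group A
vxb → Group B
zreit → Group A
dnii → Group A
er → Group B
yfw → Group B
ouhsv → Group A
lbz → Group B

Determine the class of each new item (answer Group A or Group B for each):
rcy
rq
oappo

Group B, Group B, Group A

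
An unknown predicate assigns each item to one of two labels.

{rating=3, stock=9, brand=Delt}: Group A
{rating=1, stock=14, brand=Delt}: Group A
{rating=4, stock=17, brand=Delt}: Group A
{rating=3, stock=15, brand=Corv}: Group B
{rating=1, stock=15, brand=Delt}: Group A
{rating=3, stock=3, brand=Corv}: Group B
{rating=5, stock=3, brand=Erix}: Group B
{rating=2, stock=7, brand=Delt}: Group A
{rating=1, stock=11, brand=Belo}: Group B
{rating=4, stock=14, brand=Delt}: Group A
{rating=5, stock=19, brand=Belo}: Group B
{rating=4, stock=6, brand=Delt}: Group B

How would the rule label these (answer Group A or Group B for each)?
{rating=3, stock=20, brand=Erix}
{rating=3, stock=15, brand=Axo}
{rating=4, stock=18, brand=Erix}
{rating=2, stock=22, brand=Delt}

The pattern is that an item is 'Group A' exactly when: brand is Delt AND stock ≥ 7.

Group B, Group B, Group B, Group A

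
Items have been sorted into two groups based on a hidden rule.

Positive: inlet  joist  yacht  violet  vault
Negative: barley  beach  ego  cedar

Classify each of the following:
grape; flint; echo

'Positive' ⟺ contains 't'.
grape: Negative (no 't').
flint: Positive (has 't').
echo: Negative (no 't').

Negative, Positive, Negative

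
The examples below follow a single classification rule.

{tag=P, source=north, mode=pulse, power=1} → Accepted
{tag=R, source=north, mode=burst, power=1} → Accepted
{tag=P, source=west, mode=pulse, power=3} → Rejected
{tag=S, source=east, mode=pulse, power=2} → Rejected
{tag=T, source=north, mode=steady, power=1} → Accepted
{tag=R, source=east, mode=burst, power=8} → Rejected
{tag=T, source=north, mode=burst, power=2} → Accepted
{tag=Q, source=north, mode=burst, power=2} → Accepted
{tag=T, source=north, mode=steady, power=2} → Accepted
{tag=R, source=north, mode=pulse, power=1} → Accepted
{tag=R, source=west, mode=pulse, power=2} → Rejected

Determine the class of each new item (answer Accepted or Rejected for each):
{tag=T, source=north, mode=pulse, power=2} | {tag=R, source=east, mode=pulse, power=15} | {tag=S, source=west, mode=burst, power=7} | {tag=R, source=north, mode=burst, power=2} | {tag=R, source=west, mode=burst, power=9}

The simplest hypothesis consistent with all the labels is: source is north.
{tag=T, source=north, mode=pulse, power=2}: source is north — checks out, so Accepted. {tag=R, source=east, mode=pulse, power=15}: source is east — fails this test, so Rejected. {tag=S, source=west, mode=burst, power=7}: source is west — fails this test, so Rejected. {tag=R, source=north, mode=burst, power=2}: source is north — checks out, so Accepted. {tag=R, source=west, mode=burst, power=9}: source is west — fails this test, so Rejected.

Accepted, Rejected, Rejected, Accepted, Rejected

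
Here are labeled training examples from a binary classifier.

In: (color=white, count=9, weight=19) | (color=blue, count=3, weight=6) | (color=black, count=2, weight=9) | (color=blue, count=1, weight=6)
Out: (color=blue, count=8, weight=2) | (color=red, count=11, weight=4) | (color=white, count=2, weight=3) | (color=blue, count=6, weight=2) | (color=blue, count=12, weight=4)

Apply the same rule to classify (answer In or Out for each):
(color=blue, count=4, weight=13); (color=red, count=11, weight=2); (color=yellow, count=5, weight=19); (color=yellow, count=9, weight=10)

'In' ⟺ weight ≥ 6.
(color=blue, count=4, weight=13): In (weight = 13).
(color=red, count=11, weight=2): Out (weight = 2).
(color=yellow, count=5, weight=19): In (weight = 19).
(color=yellow, count=9, weight=10): In (weight = 10).

In, Out, In, In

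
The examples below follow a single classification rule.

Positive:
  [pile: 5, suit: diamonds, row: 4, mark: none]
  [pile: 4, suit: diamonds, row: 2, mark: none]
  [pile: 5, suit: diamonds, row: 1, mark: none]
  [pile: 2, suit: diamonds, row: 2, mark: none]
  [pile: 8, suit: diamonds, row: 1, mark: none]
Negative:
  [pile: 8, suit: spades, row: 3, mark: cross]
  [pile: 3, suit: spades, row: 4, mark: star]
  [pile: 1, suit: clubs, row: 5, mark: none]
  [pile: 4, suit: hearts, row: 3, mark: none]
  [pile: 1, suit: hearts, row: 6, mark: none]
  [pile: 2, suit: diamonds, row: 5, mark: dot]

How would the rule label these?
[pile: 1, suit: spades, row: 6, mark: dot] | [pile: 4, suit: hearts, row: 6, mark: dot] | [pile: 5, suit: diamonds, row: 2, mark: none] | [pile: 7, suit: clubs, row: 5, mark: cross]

The pattern is that an item is 'Positive' exactly when: suit is diamonds AND mark is none.
Negative: [pile: 1, suit: spades, row: 6, mark: dot], since suit is spades, mark is dot. Negative: [pile: 4, suit: hearts, row: 6, mark: dot], since suit is hearts, mark is dot. Positive: [pile: 5, suit: diamonds, row: 2, mark: none], since suit is diamonds, mark is none. Negative: [pile: 7, suit: clubs, row: 5, mark: cross], since suit is clubs, mark is cross.

Negative, Negative, Positive, Negative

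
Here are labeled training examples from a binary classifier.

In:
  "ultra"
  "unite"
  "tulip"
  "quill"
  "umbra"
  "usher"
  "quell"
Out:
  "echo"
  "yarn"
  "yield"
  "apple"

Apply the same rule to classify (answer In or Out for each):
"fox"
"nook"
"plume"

Out, Out, In

Comparing the two groups points to one rule — contains 'u'.
"fox" — no 'u', hence Out. "nook" — no 'u', hence Out. "plume" — has 'u', hence In.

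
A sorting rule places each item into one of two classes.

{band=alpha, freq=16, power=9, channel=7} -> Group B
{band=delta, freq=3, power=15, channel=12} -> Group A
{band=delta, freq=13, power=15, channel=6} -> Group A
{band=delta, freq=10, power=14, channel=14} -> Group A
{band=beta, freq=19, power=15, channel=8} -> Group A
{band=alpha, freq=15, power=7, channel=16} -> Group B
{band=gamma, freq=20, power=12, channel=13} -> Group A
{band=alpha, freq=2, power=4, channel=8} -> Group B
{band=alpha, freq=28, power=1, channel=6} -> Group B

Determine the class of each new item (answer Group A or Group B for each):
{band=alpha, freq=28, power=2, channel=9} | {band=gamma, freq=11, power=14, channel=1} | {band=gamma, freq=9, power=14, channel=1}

Group B, Group A, Group A

The simplest hypothesis consistent with all the labels is: power ≥ 12.
{band=alpha, freq=28, power=2, channel=9}: power = 2, doesn't qualify → Group B.
{band=gamma, freq=11, power=14, channel=1}: power = 14, passes → Group A.
{band=gamma, freq=9, power=14, channel=1}: power = 14, passes → Group A.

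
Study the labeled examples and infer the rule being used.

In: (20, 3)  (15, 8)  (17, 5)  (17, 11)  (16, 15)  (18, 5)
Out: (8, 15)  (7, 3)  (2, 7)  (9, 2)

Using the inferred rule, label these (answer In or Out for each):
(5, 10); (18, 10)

Out, In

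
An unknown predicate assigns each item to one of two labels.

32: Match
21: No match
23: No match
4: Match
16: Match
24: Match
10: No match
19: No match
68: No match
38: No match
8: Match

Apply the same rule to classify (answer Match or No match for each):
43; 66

The classifier is using: multiple of 4 AND at most 32.
43: 43 = 4·10 + 3, 43 > 32 — does not satisfy this, so No match. 66: 66 = 4·16 + 2, 66 > 32 — does not satisfy this, so No match.

No match, No match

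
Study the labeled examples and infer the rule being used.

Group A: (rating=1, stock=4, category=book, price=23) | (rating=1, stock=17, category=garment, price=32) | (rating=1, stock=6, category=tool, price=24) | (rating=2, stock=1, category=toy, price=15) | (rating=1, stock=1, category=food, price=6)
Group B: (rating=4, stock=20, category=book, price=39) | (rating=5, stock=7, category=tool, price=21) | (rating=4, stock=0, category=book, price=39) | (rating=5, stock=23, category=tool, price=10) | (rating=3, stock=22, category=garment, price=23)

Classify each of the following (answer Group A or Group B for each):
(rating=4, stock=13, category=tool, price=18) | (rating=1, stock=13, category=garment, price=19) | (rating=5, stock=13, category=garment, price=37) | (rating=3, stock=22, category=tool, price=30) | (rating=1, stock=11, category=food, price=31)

The pattern is that an item is 'Group A' exactly when: rating ≤ 2.
(rating=4, stock=13, category=tool, price=18): rating = 4 — doesn't qualify, so Group B.
(rating=1, stock=13, category=garment, price=19): rating = 1 — passes, so Group A.
(rating=5, stock=13, category=garment, price=37): rating = 5 — doesn't qualify, so Group B.
(rating=3, stock=22, category=tool, price=30): rating = 3 — doesn't qualify, so Group B.
(rating=1, stock=11, category=food, price=31): rating = 1 — passes, so Group A.

Group B, Group A, Group B, Group B, Group A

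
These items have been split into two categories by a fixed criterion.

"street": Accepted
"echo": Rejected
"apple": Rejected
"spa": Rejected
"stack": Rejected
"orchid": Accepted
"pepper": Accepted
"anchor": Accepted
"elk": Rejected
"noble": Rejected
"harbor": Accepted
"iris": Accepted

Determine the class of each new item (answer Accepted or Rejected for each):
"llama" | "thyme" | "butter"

Rejected, Rejected, Accepted

Checking candidate rules against both groups, what survives is: contains 'r'.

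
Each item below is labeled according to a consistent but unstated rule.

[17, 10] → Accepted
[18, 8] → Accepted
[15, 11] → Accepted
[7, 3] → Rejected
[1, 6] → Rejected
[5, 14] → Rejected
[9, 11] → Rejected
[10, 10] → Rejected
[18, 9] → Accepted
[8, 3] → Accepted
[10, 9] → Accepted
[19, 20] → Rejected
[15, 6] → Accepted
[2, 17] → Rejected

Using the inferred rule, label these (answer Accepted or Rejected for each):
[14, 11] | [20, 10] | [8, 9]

The simplest hypothesis consistent with all the labels is: first > second AND sum ≥ 11.
[14, 11]: Accepted (14 > 11, 14+11 = 25). [20, 10]: Accepted (20 > 10, 20+10 = 30). [8, 9]: Rejected (8 < 9, 8+9 = 17).

Accepted, Accepted, Rejected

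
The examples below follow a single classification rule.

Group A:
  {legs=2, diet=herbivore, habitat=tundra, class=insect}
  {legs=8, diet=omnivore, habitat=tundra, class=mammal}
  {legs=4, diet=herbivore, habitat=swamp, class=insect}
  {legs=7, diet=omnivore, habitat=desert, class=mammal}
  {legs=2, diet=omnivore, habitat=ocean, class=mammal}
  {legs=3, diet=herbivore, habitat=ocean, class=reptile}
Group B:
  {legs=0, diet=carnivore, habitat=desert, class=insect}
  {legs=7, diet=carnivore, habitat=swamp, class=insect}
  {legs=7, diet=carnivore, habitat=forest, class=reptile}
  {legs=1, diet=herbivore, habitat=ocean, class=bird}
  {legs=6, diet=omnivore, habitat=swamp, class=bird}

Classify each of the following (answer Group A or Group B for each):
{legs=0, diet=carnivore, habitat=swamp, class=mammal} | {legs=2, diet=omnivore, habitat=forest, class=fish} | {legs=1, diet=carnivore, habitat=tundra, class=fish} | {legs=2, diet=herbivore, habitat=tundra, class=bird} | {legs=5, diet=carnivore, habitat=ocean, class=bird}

Group B, Group A, Group B, Group B, Group B

All 'Group A' examples share one property — diet is not carnivore AND class is not bird — and every 'Group B' example lacks it.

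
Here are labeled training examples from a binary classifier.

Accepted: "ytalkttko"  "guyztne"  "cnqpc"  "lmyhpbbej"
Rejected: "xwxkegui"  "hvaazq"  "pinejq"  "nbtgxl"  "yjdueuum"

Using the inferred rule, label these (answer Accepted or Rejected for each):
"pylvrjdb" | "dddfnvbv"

The common property of the 'Accepted' items is: odd length. No 'Rejected' item has it.

Rejected, Rejected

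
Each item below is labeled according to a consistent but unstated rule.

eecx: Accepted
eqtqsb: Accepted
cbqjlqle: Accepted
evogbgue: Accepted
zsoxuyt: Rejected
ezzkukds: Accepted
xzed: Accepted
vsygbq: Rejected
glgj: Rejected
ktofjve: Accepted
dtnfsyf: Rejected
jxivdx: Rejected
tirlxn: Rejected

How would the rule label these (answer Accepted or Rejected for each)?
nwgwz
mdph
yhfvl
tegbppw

The pattern is that an item is 'Accepted' exactly when: contains 'e'.
nwgwz: no 'e', fails the rule → Rejected. mdph: no 'e', fails the rule → Rejected. yhfvl: no 'e', fails the rule → Rejected. tegbppw: has 'e', has this property → Accepted.

Rejected, Rejected, Rejected, Accepted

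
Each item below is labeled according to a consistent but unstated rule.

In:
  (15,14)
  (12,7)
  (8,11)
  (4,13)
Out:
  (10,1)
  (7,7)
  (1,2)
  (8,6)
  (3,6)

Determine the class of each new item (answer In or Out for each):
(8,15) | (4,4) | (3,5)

The rule appears to be: sum ≥ 17.
(8,15): 8+15 = 23, matches → In. (4,4): 4+4 = 8, doesn't match → Out. (3,5): 3+5 = 8, doesn't match → Out.

In, Out, Out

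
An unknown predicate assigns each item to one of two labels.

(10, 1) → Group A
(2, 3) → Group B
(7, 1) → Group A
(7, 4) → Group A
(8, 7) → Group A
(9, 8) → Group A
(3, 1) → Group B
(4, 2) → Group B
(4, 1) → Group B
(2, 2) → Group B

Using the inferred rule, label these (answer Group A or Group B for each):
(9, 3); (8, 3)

The classifier is using: sum ≥ 8.
(9, 3): 9+3 = 12 — qualifies, so Group A.
(8, 3): 8+3 = 11 — qualifies, so Group A.

Group A, Group A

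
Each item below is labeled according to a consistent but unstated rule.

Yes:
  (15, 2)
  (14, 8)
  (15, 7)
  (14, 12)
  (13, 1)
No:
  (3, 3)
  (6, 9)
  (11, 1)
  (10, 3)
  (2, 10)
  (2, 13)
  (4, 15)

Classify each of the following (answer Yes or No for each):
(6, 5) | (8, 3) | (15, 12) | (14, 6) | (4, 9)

All 'Yes' examples share one property — first ≥ 12 — and every 'No' example lacks it.

No, No, Yes, Yes, No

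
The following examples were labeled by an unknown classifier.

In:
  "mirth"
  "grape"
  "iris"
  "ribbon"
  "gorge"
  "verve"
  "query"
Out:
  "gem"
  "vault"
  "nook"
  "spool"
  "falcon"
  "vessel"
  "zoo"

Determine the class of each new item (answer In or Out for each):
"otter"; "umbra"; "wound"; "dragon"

In, In, Out, In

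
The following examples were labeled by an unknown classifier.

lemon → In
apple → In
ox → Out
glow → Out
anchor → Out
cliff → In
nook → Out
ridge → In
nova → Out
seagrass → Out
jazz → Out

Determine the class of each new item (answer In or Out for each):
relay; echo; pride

The distinguishing property — odd length — holds for all the 'In' cases and none of the 'Out' cases.
In: relay, since length 5. Out: echo, since length 4. In: pride, since length 5.

In, Out, In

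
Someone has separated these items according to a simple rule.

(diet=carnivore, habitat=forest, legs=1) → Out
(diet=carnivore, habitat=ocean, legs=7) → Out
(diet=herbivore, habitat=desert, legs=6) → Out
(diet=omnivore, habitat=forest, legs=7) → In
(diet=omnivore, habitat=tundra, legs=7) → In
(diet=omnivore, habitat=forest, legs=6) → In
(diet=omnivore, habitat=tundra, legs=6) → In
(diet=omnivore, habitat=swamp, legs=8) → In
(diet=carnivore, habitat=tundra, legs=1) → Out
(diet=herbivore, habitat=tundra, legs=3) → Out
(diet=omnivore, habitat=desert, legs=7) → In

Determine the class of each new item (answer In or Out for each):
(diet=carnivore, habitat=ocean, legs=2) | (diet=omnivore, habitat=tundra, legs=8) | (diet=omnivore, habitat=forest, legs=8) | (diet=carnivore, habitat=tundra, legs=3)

The rule appears to be: diet is omnivore.
(diet=carnivore, habitat=ocean, legs=2): diet is carnivore — lacks this property, so Out.
(diet=omnivore, habitat=tundra, legs=8): diet is omnivore — matches, so In.
(diet=omnivore, habitat=forest, legs=8): diet is omnivore — matches, so In.
(diet=carnivore, habitat=tundra, legs=3): diet is carnivore — lacks this property, so Out.

Out, In, In, Out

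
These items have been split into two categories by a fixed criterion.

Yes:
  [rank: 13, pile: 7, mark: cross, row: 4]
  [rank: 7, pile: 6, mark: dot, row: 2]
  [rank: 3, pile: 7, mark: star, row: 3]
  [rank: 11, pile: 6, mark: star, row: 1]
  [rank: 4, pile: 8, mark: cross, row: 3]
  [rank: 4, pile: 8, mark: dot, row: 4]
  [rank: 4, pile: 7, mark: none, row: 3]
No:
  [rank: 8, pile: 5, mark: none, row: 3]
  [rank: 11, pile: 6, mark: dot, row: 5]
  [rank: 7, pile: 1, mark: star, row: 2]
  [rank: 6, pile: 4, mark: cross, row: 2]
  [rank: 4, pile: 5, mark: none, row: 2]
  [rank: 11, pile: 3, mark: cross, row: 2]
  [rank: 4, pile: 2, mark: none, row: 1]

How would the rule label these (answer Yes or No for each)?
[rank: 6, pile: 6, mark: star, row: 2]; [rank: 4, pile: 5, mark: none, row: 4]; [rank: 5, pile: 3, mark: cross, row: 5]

All 'Yes' examples share one property — pile ≥ 6 AND row ≤ 4 — and every 'No' example lacks it.
[rank: 6, pile: 6, mark: star, row: 2]: pile = 6, row = 2, qualifies → Yes. [rank: 4, pile: 5, mark: none, row: 4]: pile = 5, row = 4, does not pass → No. [rank: 5, pile: 3, mark: cross, row: 5]: pile = 3, row = 5, does not pass → No.

Yes, No, No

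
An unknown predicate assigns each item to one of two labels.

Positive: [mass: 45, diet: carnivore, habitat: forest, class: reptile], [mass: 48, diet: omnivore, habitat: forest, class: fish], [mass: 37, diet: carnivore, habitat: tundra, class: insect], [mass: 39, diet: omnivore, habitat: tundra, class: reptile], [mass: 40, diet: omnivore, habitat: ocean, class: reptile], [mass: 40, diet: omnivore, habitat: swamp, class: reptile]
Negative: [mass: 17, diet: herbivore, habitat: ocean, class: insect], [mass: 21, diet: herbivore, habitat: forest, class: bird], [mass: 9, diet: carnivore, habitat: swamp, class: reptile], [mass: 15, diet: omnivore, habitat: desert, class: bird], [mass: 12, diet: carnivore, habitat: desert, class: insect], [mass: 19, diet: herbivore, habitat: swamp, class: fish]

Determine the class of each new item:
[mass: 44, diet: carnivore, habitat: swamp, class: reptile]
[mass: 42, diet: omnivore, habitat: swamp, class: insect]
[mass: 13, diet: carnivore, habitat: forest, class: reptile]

The classifier is using: mass ≥ 37.
[mass: 44, diet: carnivore, habitat: swamp, class: reptile]: mass = 44, fits → Positive. [mass: 42, diet: omnivore, habitat: swamp, class: insect]: mass = 42, fits → Positive. [mass: 13, diet: carnivore, habitat: forest, class: reptile]: mass = 13, doesn't match → Negative.

Positive, Positive, Negative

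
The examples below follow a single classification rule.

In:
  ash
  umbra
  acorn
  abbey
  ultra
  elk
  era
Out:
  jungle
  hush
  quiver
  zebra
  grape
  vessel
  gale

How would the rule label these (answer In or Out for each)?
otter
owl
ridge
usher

A rule that fits every label: starts with a vowel — true of each 'In' example, false of each 'Out' one.
otter: starts with 'o' — matches, so In.
owl: starts with 'o' — matches, so In.
ridge: starts with 'r' — does not fit, so Out.
usher: starts with 'u' — matches, so In.

In, In, Out, In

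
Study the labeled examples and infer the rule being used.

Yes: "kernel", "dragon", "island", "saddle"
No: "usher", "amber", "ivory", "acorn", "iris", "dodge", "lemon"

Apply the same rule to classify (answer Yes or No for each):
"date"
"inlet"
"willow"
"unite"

No, No, Yes, No

The pattern is that an item is 'Yes' exactly when: length 6.
"date" → length 4 → No. "inlet" → length 5 → No. "willow" → length 6 → Yes. "unite" → length 5 → No.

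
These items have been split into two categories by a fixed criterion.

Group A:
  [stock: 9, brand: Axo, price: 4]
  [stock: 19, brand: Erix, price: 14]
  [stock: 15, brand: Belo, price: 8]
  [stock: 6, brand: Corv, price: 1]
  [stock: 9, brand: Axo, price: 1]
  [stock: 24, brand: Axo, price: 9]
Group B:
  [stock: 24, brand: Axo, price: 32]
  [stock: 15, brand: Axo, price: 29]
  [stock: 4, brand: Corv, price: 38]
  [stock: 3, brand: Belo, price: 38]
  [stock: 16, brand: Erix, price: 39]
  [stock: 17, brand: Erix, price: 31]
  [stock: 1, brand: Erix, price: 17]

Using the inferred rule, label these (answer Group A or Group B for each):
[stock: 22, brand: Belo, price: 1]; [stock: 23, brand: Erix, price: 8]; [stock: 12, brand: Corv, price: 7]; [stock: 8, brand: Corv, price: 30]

The simplest hypothesis consistent with all the labels is: price ≤ 14.

Group A, Group A, Group A, Group B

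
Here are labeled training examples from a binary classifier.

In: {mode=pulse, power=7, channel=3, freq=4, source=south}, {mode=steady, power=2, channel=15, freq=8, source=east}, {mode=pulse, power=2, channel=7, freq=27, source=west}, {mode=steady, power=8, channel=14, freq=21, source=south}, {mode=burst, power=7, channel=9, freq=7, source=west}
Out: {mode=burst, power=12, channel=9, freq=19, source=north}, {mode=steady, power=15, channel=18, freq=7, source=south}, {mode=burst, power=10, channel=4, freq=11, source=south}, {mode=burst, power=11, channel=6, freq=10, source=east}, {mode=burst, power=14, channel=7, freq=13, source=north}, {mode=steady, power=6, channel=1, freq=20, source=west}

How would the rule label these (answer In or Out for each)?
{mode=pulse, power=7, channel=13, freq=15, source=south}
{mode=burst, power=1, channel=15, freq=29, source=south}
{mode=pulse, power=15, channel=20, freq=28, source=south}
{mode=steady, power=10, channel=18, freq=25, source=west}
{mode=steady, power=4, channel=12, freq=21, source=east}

In, In, Out, Out, In

'In' ⟺ channel ≥ 3 AND power ≤ 8.
{mode=pulse, power=7, channel=13, freq=15, source=south} — channel = 13, power = 7, hence In.
{mode=burst, power=1, channel=15, freq=29, source=south} — channel = 15, power = 1, hence In.
{mode=pulse, power=15, channel=20, freq=28, source=south} — channel = 20, power = 15, hence Out.
{mode=steady, power=10, channel=18, freq=25, source=west} — channel = 18, power = 10, hence Out.
{mode=steady, power=4, channel=12, freq=21, source=east} — channel = 12, power = 4, hence In.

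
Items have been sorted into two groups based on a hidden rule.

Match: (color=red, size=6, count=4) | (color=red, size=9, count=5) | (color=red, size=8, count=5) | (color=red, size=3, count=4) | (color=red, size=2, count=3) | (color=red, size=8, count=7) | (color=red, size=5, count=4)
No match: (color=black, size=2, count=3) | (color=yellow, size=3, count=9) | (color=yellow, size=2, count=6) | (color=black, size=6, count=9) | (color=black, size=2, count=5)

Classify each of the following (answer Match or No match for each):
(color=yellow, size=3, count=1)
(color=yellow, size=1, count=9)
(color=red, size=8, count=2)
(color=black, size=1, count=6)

No match, No match, Match, No match

Looking at the examples, the only property every 'Match' case has and every 'No match' case lacks is: color is red.
(color=yellow, size=3, count=1): color is yellow, fails the rule → No match.
(color=yellow, size=1, count=9): color is yellow, fails the rule → No match.
(color=red, size=8, count=2): color is red, checks out → Match.
(color=black, size=1, count=6): color is black, fails the rule → No match.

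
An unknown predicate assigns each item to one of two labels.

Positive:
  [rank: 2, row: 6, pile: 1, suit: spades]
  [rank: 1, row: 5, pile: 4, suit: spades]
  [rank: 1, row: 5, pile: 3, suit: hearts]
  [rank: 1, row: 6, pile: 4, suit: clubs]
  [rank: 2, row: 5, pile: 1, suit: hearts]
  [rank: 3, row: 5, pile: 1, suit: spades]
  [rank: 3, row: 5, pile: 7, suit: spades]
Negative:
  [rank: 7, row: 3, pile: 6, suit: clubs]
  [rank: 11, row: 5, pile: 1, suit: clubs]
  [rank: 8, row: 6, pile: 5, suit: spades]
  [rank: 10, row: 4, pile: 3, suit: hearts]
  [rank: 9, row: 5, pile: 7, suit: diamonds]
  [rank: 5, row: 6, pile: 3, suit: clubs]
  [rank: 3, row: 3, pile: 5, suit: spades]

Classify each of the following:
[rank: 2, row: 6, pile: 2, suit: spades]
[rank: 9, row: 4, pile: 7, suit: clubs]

The distinguishing property — rank ≤ 3 AND row ≥ 4 — holds for all the 'Positive' cases and none of the 'Negative' cases.
[rank: 2, row: 6, pile: 2, suit: spades]: Positive (rank = 2, row = 6). [rank: 9, row: 4, pile: 7, suit: clubs]: Negative (rank = 9, row = 4).

Positive, Negative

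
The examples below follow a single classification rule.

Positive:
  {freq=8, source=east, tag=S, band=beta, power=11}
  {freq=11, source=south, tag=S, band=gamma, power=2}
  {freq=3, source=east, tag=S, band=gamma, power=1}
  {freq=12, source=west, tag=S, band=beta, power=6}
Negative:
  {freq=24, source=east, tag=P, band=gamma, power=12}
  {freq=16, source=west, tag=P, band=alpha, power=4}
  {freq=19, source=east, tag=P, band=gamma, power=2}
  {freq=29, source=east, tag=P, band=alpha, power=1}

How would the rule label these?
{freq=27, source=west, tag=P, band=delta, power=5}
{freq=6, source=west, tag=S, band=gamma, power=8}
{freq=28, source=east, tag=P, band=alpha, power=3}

Negative, Positive, Negative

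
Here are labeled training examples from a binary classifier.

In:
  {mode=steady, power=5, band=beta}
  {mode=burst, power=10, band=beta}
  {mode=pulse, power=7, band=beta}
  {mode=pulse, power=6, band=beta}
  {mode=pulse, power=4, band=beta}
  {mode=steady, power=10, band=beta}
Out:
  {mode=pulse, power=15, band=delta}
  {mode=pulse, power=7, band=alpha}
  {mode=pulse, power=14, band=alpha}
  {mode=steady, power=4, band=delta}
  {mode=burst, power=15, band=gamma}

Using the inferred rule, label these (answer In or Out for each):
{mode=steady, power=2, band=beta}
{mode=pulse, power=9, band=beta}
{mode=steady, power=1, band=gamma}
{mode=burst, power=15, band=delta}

In, In, Out, Out

Every 'In' example satisfies: band is beta. None of the 'Out' examples do.
{mode=steady, power=2, band=beta} → band is beta → In. {mode=pulse, power=9, band=beta} → band is beta → In. {mode=steady, power=1, band=gamma} → band is gamma → Out. {mode=burst, power=15, band=delta} → band is delta → Out.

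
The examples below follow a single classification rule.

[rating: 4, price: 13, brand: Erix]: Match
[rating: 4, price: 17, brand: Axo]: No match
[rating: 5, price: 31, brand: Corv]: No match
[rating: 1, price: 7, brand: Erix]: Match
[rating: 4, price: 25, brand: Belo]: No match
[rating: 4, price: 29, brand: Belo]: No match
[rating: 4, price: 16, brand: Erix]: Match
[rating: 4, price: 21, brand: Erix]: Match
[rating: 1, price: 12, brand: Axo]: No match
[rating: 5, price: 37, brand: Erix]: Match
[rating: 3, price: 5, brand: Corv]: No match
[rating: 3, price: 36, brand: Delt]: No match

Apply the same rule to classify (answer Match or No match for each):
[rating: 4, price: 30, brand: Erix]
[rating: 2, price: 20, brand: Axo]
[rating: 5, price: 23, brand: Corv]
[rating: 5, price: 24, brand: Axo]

Match, No match, No match, No match

Checking candidate rules against both groups, what survives is: brand is Erix.
[rating: 4, price: 30, brand: Erix] → brand is Erix → Match. [rating: 2, price: 20, brand: Axo] → brand is Axo → No match. [rating: 5, price: 23, brand: Corv] → brand is Corv → No match. [rating: 5, price: 24, brand: Axo] → brand is Axo → No match.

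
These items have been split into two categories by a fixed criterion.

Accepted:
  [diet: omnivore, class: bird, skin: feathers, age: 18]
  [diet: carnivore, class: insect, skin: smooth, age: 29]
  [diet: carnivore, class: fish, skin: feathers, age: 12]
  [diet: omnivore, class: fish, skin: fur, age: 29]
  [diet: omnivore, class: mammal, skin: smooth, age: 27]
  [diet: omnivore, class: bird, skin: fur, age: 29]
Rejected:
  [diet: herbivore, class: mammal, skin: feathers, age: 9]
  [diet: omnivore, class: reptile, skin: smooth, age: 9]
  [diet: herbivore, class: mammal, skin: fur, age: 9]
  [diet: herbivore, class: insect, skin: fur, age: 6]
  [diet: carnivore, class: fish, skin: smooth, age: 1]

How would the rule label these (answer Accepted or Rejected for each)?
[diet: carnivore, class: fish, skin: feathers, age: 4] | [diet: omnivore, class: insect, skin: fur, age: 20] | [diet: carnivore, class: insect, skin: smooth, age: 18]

All 'Accepted' examples share one property — age ≥ 12 — and every 'Rejected' example lacks it.
[diet: carnivore, class: fish, skin: feathers, age: 4] → age = 4 → Rejected. [diet: omnivore, class: insect, skin: fur, age: 20] → age = 20 → Accepted. [diet: carnivore, class: insect, skin: smooth, age: 18] → age = 18 → Accepted.

Rejected, Accepted, Accepted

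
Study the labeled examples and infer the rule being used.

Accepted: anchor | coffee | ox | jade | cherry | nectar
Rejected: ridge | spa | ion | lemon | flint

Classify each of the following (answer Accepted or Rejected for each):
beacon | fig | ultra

Accepted, Rejected, Rejected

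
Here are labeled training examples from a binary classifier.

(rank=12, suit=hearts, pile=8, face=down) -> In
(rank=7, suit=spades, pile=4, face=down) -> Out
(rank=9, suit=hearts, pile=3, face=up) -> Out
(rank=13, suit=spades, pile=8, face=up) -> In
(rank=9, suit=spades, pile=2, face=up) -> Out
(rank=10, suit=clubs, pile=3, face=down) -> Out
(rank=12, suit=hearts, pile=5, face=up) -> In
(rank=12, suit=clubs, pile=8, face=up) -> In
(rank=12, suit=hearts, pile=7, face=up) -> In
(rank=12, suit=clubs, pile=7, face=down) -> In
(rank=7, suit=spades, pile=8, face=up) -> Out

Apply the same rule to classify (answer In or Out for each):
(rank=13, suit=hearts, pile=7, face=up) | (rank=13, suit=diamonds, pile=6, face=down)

'In' ⟺ rank ≥ 12.
(rank=13, suit=hearts, pile=7, face=up): In (rank = 13). (rank=13, suit=diamonds, pile=6, face=down): In (rank = 13).

In, In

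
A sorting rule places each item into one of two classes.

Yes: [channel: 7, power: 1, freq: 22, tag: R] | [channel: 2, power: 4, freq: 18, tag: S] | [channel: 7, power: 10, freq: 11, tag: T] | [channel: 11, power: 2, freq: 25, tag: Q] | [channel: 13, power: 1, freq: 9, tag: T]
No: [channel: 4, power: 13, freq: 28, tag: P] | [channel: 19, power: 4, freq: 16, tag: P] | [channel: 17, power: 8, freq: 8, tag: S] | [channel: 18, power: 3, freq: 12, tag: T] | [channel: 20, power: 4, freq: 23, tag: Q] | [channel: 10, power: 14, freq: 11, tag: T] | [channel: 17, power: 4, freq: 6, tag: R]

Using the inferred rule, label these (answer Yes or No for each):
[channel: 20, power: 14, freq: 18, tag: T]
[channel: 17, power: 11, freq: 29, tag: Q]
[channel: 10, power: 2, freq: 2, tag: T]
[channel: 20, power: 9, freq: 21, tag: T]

Every 'Yes' example satisfies: power ≤ 10 AND channel ≤ 13. None of the 'No' examples do.
[channel: 20, power: 14, freq: 18, tag: T] — power = 14, channel = 20, hence No.
[channel: 17, power: 11, freq: 29, tag: Q] — power = 11, channel = 17, hence No.
[channel: 10, power: 2, freq: 2, tag: T] — power = 2, channel = 10, hence Yes.
[channel: 20, power: 9, freq: 21, tag: T] — power = 9, channel = 20, hence No.

No, No, Yes, No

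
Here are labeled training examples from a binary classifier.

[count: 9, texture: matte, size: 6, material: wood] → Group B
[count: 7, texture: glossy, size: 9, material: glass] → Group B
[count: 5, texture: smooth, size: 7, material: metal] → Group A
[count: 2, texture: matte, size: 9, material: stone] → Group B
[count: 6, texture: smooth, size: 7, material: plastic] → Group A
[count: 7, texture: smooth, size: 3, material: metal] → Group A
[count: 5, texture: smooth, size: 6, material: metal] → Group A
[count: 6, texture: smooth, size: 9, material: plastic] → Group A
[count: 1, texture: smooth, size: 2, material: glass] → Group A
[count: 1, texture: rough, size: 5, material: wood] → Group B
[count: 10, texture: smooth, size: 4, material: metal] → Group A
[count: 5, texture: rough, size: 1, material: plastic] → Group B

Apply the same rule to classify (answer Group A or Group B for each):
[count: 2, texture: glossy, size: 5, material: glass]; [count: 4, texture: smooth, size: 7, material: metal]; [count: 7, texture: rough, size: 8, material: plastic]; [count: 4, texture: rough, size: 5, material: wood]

Group B, Group A, Group B, Group B

'Group A' ⟺ texture is smooth.
[count: 2, texture: glossy, size: 5, material: glass] — texture is glossy, hence Group B.
[count: 4, texture: smooth, size: 7, material: metal] — texture is smooth, hence Group A.
[count: 7, texture: rough, size: 8, material: plastic] — texture is rough, hence Group B.
[count: 4, texture: rough, size: 5, material: wood] — texture is rough, hence Group B.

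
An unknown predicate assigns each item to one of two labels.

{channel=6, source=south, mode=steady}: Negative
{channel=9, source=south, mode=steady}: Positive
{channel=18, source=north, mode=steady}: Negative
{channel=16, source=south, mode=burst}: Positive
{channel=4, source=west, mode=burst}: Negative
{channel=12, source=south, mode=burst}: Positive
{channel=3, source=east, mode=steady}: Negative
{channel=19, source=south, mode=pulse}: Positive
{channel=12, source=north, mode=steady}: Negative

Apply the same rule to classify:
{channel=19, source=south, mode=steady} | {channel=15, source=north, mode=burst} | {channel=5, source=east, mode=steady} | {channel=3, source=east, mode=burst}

Positive, Negative, Negative, Negative

One predicate separates the groups cleanly: source is south AND channel ≥ 9.
{channel=19, source=south, mode=steady}: source is south, channel = 19, meets the rule → Positive. {channel=15, source=north, mode=burst}: source is north, channel = 15, doesn't qualify → Negative. {channel=5, source=east, mode=steady}: source is east, channel = 5, doesn't qualify → Negative. {channel=3, source=east, mode=burst}: source is east, channel = 3, doesn't qualify → Negative.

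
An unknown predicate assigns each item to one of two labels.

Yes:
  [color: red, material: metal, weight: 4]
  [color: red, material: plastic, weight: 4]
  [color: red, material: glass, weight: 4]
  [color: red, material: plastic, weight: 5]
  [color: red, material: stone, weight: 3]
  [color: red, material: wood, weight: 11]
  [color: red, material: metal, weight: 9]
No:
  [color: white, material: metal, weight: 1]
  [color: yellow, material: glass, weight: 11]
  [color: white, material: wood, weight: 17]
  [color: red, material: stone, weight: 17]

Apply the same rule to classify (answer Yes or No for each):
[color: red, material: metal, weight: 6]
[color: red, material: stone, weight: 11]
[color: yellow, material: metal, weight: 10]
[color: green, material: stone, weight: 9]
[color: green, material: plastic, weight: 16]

'Yes' ⟺ color is red AND weight ≤ 11.
[color: red, material: metal, weight: 6]: color is red, weight = 6, passes → Yes. [color: red, material: stone, weight: 11]: color is red, weight = 11, passes → Yes. [color: yellow, material: metal, weight: 10]: color is yellow, weight = 10, does not fit → No. [color: green, material: stone, weight: 9]: color is green, weight = 9, does not fit → No. [color: green, material: plastic, weight: 16]: color is green, weight = 16, does not fit → No.

Yes, Yes, No, No, No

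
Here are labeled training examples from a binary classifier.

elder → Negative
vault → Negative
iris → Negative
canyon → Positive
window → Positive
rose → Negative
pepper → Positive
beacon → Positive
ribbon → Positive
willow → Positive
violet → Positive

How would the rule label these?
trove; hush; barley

One predicate separates the groups cleanly: length 6.
trove — length 5, hence Negative. hush — length 4, hence Negative. barley — length 6, hence Positive.

Negative, Negative, Positive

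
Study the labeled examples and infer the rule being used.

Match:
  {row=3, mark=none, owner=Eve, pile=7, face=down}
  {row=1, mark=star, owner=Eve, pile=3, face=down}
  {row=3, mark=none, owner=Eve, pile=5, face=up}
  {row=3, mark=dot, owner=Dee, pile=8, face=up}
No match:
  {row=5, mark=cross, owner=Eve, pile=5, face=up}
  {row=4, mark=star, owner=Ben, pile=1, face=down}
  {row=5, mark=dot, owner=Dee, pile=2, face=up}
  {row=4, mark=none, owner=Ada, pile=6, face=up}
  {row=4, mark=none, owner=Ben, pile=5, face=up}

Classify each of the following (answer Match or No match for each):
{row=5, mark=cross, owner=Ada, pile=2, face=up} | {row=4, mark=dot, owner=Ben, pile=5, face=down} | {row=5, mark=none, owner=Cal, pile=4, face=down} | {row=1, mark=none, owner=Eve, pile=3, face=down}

The pattern is that an item is 'Match' exactly when: row ≤ 3.
{row=5, mark=cross, owner=Ada, pile=2, face=up} — row = 5, hence No match.
{row=4, mark=dot, owner=Ben, pile=5, face=down} — row = 4, hence No match.
{row=5, mark=none, owner=Cal, pile=4, face=down} — row = 5, hence No match.
{row=1, mark=none, owner=Eve, pile=3, face=down} — row = 1, hence Match.

No match, No match, No match, Match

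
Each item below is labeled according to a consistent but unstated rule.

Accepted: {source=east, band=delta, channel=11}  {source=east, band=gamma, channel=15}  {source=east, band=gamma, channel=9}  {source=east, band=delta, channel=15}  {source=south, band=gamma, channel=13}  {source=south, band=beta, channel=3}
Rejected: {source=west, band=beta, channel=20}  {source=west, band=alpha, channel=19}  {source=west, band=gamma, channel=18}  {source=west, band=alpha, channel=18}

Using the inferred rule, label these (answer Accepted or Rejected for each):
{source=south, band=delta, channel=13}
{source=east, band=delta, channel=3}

Accepted, Accepted

The rule appears to be: channel ≤ 15.
{source=south, band=delta, channel=13} → channel = 13 → Accepted. {source=east, band=delta, channel=3} → channel = 3 → Accepted.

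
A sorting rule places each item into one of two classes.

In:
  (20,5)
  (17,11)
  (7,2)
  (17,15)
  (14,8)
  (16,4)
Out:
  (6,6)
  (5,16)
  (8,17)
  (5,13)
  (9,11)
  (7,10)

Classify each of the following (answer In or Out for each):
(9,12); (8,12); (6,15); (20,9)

The classifier is using: first > second.
(9,12): 9 < 12 — does not fit, so Out.
(8,12): 8 < 12 — does not fit, so Out.
(6,15): 6 < 15 — does not fit, so Out.
(20,9): 20 > 9 — qualifies, so In.

Out, Out, Out, In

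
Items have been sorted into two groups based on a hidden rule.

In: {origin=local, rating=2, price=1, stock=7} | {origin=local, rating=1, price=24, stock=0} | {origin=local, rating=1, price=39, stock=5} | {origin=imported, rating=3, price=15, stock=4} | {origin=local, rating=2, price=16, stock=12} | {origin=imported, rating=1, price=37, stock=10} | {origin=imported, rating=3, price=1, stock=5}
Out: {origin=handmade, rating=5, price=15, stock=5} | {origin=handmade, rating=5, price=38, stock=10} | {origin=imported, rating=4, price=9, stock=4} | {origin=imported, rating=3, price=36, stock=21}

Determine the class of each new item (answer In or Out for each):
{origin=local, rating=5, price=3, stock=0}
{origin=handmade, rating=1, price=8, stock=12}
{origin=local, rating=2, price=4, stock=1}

Out, In, In

The common property of the 'In' items is: rating ≤ 3 AND stock ≤ 12. No 'Out' item has it.
{origin=local, rating=5, price=3, stock=0} — rating = 5, stock = 0, hence Out. {origin=handmade, rating=1, price=8, stock=12} — rating = 1, stock = 12, hence In. {origin=local, rating=2, price=4, stock=1} — rating = 2, stock = 1, hence In.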